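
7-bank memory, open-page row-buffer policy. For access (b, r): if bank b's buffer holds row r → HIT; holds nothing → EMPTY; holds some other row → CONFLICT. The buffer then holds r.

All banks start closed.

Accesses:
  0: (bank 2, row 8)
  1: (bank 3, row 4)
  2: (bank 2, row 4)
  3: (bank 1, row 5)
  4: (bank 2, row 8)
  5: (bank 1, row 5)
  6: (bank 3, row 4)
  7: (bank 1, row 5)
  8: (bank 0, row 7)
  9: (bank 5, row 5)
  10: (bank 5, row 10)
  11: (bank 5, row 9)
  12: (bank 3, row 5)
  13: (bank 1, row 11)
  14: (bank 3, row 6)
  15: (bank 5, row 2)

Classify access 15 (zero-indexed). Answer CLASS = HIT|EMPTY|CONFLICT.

step 0: bank2 None->8 [EMPTY]
step 1: bank3 None->4 [EMPTY]
step 2: bank2 8->4 [CONFLICT]
step 3: bank1 None->5 [EMPTY]
step 4: bank2 4->8 [CONFLICT]
step 5: bank1 5->5 [HIT]
step 6: bank3 4->4 [HIT]
step 7: bank1 5->5 [HIT]
step 8: bank0 None->7 [EMPTY]
step 9: bank5 None->5 [EMPTY]
step 10: bank5 5->10 [CONFLICT]
step 11: bank5 10->9 [CONFLICT]
step 12: bank3 4->5 [CONFLICT]
step 13: bank1 5->11 [CONFLICT]
step 14: bank3 5->6 [CONFLICT]
step 15: bank5 9->2 [CONFLICT]

CLASS = CONFLICT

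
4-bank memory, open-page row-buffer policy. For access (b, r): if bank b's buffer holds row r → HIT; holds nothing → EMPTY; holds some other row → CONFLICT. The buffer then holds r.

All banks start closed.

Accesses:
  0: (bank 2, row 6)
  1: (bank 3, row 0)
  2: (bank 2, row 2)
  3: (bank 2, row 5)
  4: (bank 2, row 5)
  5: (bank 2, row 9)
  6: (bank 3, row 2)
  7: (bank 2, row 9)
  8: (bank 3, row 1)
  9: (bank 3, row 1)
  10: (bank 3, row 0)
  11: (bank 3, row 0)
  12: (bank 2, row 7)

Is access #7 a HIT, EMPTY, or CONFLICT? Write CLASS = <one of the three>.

0: bank 2 row 6 — prev None → EMPTY
1: bank 3 row 0 — prev None → EMPTY
2: bank 2 row 2 — prev 6 → CONFLICT
3: bank 2 row 5 — prev 2 → CONFLICT
4: bank 2 row 5 — prev 5 → HIT
5: bank 2 row 9 — prev 5 → CONFLICT
6: bank 3 row 2 — prev 0 → CONFLICT
7: bank 2 row 9 — prev 9 → HIT
8: bank 3 row 1 — prev 2 → CONFLICT
9: bank 3 row 1 — prev 1 → HIT
10: bank 3 row 0 — prev 1 → CONFLICT
11: bank 3 row 0 — prev 0 → HIT
12: bank 2 row 7 — prev 9 → CONFLICT

CLASS = HIT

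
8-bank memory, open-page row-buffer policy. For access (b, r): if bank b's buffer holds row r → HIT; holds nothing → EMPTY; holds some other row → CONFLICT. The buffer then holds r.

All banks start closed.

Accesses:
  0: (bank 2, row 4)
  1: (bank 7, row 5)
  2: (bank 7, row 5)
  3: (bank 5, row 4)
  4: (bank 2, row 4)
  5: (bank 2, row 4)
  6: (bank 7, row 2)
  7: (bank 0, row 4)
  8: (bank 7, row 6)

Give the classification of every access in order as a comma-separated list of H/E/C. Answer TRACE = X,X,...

TRACE = E,E,H,E,H,H,C,E,C

  [0] b2 r4: no row ⇒ E
  [1] b7 r5: no row ⇒ E
  [2] b7 r5: had r5 ⇒ H
  [3] b5 r4: no row ⇒ E
  [4] b2 r4: had r4 ⇒ H
  [5] b2 r4: had r4 ⇒ H
  [6] b7 r2: had r5 ⇒ C
  [7] b0 r4: no row ⇒ E
  [8] b7 r6: had r2 ⇒ C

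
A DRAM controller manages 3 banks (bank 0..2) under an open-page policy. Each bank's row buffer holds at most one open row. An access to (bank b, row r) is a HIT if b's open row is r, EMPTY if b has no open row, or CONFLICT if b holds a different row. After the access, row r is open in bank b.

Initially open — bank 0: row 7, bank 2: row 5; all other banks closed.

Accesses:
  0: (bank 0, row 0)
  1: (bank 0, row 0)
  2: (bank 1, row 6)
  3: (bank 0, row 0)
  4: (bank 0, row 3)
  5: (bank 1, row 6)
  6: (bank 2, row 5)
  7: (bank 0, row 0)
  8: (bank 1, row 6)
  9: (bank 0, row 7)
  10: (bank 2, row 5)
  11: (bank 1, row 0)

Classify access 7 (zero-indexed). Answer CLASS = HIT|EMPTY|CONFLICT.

CLASS = CONFLICT

0: bank 0 row 0 — prev 7 → CONFLICT
1: bank 0 row 0 — prev 0 → HIT
2: bank 1 row 6 — prev None → EMPTY
3: bank 0 row 0 — prev 0 → HIT
4: bank 0 row 3 — prev 0 → CONFLICT
5: bank 1 row 6 — prev 6 → HIT
6: bank 2 row 5 — prev 5 → HIT
7: bank 0 row 0 — prev 3 → CONFLICT
8: bank 1 row 6 — prev 6 → HIT
9: bank 0 row 7 — prev 0 → CONFLICT
10: bank 2 row 5 — prev 5 → HIT
11: bank 1 row 0 — prev 6 → CONFLICT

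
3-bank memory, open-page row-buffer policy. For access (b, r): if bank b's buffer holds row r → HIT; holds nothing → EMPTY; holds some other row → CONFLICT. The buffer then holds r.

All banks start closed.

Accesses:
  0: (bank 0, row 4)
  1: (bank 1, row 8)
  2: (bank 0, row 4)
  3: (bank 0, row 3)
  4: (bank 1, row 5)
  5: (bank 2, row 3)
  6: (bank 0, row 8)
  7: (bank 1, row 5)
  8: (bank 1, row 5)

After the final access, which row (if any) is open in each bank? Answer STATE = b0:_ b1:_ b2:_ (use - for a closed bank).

step 0: bank0 None->4 [EMPTY]
step 1: bank1 None->8 [EMPTY]
step 2: bank0 4->4 [HIT]
step 3: bank0 4->3 [CONFLICT]
step 4: bank1 8->5 [CONFLICT]
step 5: bank2 None->3 [EMPTY]
step 6: bank0 3->8 [CONFLICT]
step 7: bank1 5->5 [HIT]
step 8: bank1 5->5 [HIT]

STATE = b0:8 b1:5 b2:3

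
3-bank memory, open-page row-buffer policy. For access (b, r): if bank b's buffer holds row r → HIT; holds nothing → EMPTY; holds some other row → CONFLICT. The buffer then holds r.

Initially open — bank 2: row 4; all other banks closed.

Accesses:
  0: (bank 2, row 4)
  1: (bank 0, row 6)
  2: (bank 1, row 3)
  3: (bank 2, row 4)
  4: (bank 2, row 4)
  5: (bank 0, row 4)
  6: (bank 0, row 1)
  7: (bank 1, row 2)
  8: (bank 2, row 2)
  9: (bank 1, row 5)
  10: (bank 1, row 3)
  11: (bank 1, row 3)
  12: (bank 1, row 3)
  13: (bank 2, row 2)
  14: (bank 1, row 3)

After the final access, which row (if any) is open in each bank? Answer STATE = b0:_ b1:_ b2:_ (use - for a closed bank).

STATE = b0:1 b1:3 b2:2

  [0] b2 r4: had r4 ⇒ H
  [1] b0 r6: no row ⇒ E
  [2] b1 r3: no row ⇒ E
  [3] b2 r4: had r4 ⇒ H
  [4] b2 r4: had r4 ⇒ H
  [5] b0 r4: had r6 ⇒ C
  [6] b0 r1: had r4 ⇒ C
  [7] b1 r2: had r3 ⇒ C
  [8] b2 r2: had r4 ⇒ C
  [9] b1 r5: had r2 ⇒ C
  [10] b1 r3: had r5 ⇒ C
  [11] b1 r3: had r3 ⇒ H
  [12] b1 r3: had r3 ⇒ H
  [13] b2 r2: had r2 ⇒ H
  [14] b1 r3: had r3 ⇒ H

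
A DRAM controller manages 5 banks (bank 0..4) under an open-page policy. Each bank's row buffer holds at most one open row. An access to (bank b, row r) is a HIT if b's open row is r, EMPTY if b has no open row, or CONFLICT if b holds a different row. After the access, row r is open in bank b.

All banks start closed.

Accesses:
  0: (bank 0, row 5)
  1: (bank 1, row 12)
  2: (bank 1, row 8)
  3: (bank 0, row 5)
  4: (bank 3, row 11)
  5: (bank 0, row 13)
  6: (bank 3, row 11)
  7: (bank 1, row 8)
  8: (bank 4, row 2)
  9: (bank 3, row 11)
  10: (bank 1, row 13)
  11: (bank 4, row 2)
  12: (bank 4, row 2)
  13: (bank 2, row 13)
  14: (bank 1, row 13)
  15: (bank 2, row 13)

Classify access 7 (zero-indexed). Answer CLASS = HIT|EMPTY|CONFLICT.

CLASS = HIT

0: bank 0 row 5 — prev None → EMPTY
1: bank 1 row 12 — prev None → EMPTY
2: bank 1 row 8 — prev 12 → CONFLICT
3: bank 0 row 5 — prev 5 → HIT
4: bank 3 row 11 — prev None → EMPTY
5: bank 0 row 13 — prev 5 → CONFLICT
6: bank 3 row 11 — prev 11 → HIT
7: bank 1 row 8 — prev 8 → HIT
8: bank 4 row 2 — prev None → EMPTY
9: bank 3 row 11 — prev 11 → HIT
10: bank 1 row 13 — prev 8 → CONFLICT
11: bank 4 row 2 — prev 2 → HIT
12: bank 4 row 2 — prev 2 → HIT
13: bank 2 row 13 — prev None → EMPTY
14: bank 1 row 13 — prev 13 → HIT
15: bank 2 row 13 — prev 13 → HIT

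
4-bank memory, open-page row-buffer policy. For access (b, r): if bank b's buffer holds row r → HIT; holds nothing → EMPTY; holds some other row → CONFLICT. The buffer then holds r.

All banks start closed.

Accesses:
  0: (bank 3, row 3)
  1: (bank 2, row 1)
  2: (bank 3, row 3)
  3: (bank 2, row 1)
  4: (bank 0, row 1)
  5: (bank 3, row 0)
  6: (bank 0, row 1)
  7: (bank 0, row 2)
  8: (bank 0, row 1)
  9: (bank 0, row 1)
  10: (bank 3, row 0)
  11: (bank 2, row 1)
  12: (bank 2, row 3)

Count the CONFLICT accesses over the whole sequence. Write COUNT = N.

COUNT = 4

0: bank 3 row 3 — prev None → EMPTY
1: bank 2 row 1 — prev None → EMPTY
2: bank 3 row 3 — prev 3 → HIT
3: bank 2 row 1 — prev 1 → HIT
4: bank 0 row 1 — prev None → EMPTY
5: bank 3 row 0 — prev 3 → CONFLICT
6: bank 0 row 1 — prev 1 → HIT
7: bank 0 row 2 — prev 1 → CONFLICT
8: bank 0 row 1 — prev 2 → CONFLICT
9: bank 0 row 1 — prev 1 → HIT
10: bank 3 row 0 — prev 0 → HIT
11: bank 2 row 1 — prev 1 → HIT
12: bank 2 row 3 — prev 1 → CONFLICT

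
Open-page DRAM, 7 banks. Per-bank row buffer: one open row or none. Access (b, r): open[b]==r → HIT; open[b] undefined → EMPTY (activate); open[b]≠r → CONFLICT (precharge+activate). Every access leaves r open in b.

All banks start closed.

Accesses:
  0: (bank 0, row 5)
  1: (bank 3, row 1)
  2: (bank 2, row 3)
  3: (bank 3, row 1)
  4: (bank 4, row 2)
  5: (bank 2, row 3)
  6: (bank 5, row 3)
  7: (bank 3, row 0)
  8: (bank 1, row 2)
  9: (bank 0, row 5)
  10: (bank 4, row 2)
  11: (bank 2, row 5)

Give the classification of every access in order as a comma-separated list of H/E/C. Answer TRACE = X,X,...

  [0] b0 r5: no row ⇒ E
  [1] b3 r1: no row ⇒ E
  [2] b2 r3: no row ⇒ E
  [3] b3 r1: had r1 ⇒ H
  [4] b4 r2: no row ⇒ E
  [5] b2 r3: had r3 ⇒ H
  [6] b5 r3: no row ⇒ E
  [7] b3 r0: had r1 ⇒ C
  [8] b1 r2: no row ⇒ E
  [9] b0 r5: had r5 ⇒ H
  [10] b4 r2: had r2 ⇒ H
  [11] b2 r5: had r3 ⇒ C

TRACE = E,E,E,H,E,H,E,C,E,H,H,C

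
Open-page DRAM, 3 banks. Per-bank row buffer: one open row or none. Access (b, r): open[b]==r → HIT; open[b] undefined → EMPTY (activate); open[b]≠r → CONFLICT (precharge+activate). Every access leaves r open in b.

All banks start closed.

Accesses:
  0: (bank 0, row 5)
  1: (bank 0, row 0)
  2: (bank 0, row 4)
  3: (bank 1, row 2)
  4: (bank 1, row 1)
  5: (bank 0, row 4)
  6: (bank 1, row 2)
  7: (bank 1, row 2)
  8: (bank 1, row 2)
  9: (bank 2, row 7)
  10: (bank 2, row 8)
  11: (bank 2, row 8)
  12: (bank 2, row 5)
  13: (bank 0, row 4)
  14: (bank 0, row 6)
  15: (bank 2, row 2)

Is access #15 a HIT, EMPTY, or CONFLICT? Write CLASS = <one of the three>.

0: bank 0 row 5 — prev None → EMPTY
1: bank 0 row 0 — prev 5 → CONFLICT
2: bank 0 row 4 — prev 0 → CONFLICT
3: bank 1 row 2 — prev None → EMPTY
4: bank 1 row 1 — prev 2 → CONFLICT
5: bank 0 row 4 — prev 4 → HIT
6: bank 1 row 2 — prev 1 → CONFLICT
7: bank 1 row 2 — prev 2 → HIT
8: bank 1 row 2 — prev 2 → HIT
9: bank 2 row 7 — prev None → EMPTY
10: bank 2 row 8 — prev 7 → CONFLICT
11: bank 2 row 8 — prev 8 → HIT
12: bank 2 row 5 — prev 8 → CONFLICT
13: bank 0 row 4 — prev 4 → HIT
14: bank 0 row 6 — prev 4 → CONFLICT
15: bank 2 row 2 — prev 5 → CONFLICT

CLASS = CONFLICT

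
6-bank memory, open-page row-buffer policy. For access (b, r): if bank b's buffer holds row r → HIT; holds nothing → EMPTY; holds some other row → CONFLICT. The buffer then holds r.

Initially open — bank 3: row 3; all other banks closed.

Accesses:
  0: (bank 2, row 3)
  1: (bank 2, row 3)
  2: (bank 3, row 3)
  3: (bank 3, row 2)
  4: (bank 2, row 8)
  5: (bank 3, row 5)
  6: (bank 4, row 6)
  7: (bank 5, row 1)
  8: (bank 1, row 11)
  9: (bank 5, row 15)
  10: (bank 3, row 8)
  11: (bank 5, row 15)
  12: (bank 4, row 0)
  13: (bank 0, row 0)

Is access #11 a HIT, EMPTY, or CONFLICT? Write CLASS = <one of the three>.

CLASS = HIT

#0 (2,3) E
#1 (2,3) H  (was 3)
#2 (3,3) H  (was 3)
#3 (3,2) C  (was 3)
#4 (2,8) C  (was 3)
#5 (3,5) C  (was 2)
#6 (4,6) E
#7 (5,1) E
#8 (1,11) E
#9 (5,15) C  (was 1)
#10 (3,8) C  (was 5)
#11 (5,15) H  (was 15)
#12 (4,0) C  (was 6)
#13 (0,0) E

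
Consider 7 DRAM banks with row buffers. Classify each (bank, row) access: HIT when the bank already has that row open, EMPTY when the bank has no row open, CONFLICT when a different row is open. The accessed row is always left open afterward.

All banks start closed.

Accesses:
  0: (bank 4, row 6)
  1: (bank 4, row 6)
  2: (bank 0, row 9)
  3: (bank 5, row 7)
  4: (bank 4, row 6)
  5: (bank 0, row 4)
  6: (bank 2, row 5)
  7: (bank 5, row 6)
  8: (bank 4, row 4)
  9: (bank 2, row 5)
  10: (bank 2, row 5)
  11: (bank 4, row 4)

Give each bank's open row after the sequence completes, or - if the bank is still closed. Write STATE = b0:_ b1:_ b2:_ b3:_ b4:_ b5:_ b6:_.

  [0] b4 r6: no row ⇒ E
  [1] b4 r6: had r6 ⇒ H
  [2] b0 r9: no row ⇒ E
  [3] b5 r7: no row ⇒ E
  [4] b4 r6: had r6 ⇒ H
  [5] b0 r4: had r9 ⇒ C
  [6] b2 r5: no row ⇒ E
  [7] b5 r6: had r7 ⇒ C
  [8] b4 r4: had r6 ⇒ C
  [9] b2 r5: had r5 ⇒ H
  [10] b2 r5: had r5 ⇒ H
  [11] b4 r4: had r4 ⇒ H

STATE = b0:4 b1:- b2:5 b3:- b4:4 b5:6 b6:-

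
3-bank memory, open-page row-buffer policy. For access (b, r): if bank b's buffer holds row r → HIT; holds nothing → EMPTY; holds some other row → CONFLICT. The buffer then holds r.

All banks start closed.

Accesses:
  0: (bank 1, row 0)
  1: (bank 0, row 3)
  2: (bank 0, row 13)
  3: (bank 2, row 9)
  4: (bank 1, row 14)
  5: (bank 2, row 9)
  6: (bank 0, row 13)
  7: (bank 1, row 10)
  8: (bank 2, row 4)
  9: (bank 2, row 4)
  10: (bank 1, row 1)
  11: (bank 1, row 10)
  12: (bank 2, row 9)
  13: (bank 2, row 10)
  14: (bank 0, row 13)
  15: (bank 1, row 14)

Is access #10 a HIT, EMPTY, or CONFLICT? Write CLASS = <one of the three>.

  [0] b1 r0: no row ⇒ E
  [1] b0 r3: no row ⇒ E
  [2] b0 r13: had r3 ⇒ C
  [3] b2 r9: no row ⇒ E
  [4] b1 r14: had r0 ⇒ C
  [5] b2 r9: had r9 ⇒ H
  [6] b0 r13: had r13 ⇒ H
  [7] b1 r10: had r14 ⇒ C
  [8] b2 r4: had r9 ⇒ C
  [9] b2 r4: had r4 ⇒ H
  [10] b1 r1: had r10 ⇒ C
  [11] b1 r10: had r1 ⇒ C
  [12] b2 r9: had r4 ⇒ C
  [13] b2 r10: had r9 ⇒ C
  [14] b0 r13: had r13 ⇒ H
  [15] b1 r14: had r10 ⇒ C

CLASS = CONFLICT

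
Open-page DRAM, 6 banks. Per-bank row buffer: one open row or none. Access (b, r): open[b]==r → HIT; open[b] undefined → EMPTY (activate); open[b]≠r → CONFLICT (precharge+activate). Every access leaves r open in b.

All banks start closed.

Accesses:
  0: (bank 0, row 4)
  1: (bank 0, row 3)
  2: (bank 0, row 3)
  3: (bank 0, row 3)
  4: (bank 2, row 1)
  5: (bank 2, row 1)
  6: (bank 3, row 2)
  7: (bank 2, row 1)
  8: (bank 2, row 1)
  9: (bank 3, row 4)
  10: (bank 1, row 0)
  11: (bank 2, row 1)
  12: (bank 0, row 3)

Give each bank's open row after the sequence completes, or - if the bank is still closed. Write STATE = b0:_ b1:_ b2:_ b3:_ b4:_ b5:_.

  [0] b0 r4: no row ⇒ E
  [1] b0 r3: had r4 ⇒ C
  [2] b0 r3: had r3 ⇒ H
  [3] b0 r3: had r3 ⇒ H
  [4] b2 r1: no row ⇒ E
  [5] b2 r1: had r1 ⇒ H
  [6] b3 r2: no row ⇒ E
  [7] b2 r1: had r1 ⇒ H
  [8] b2 r1: had r1 ⇒ H
  [9] b3 r4: had r2 ⇒ C
  [10] b1 r0: no row ⇒ E
  [11] b2 r1: had r1 ⇒ H
  [12] b0 r3: had r3 ⇒ H

STATE = b0:3 b1:0 b2:1 b3:4 b4:- b5:-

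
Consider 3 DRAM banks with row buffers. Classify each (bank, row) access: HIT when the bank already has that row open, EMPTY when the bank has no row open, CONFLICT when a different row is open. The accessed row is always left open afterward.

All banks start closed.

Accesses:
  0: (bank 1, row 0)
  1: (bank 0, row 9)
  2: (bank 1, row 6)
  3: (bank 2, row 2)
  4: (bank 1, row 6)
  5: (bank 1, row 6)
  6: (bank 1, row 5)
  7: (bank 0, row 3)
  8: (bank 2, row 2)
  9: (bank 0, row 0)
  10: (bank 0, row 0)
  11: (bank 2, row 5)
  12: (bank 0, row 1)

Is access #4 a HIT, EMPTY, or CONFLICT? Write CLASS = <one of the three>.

0: bank 1 row 0 — prev None → EMPTY
1: bank 0 row 9 — prev None → EMPTY
2: bank 1 row 6 — prev 0 → CONFLICT
3: bank 2 row 2 — prev None → EMPTY
4: bank 1 row 6 — prev 6 → HIT
5: bank 1 row 6 — prev 6 → HIT
6: bank 1 row 5 — prev 6 → CONFLICT
7: bank 0 row 3 — prev 9 → CONFLICT
8: bank 2 row 2 — prev 2 → HIT
9: bank 0 row 0 — prev 3 → CONFLICT
10: bank 0 row 0 — prev 0 → HIT
11: bank 2 row 5 — prev 2 → CONFLICT
12: bank 0 row 1 — prev 0 → CONFLICT

CLASS = HIT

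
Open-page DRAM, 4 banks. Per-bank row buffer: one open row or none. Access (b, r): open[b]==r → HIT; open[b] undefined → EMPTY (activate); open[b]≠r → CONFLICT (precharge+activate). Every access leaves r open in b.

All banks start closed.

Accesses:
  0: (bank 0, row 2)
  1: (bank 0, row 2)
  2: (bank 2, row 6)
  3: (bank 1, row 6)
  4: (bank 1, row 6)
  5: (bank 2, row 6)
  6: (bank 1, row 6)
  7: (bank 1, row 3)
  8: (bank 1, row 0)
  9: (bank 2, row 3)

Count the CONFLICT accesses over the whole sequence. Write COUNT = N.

COUNT = 3

#0 (0,2) E
#1 (0,2) H  (was 2)
#2 (2,6) E
#3 (1,6) E
#4 (1,6) H  (was 6)
#5 (2,6) H  (was 6)
#6 (1,6) H  (was 6)
#7 (1,3) C  (was 6)
#8 (1,0) C  (was 3)
#9 (2,3) C  (was 6)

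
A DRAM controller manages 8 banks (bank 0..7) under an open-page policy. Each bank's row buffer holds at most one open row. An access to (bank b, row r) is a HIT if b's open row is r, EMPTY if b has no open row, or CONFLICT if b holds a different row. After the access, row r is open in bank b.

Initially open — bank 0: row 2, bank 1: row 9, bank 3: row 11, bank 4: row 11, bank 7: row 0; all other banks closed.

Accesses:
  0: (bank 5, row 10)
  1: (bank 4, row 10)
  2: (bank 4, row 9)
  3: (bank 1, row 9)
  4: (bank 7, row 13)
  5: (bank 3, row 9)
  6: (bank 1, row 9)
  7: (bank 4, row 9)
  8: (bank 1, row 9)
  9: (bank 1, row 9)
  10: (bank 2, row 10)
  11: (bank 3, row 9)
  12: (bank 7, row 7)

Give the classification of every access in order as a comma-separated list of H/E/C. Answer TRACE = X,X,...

TRACE = E,C,C,H,C,C,H,H,H,H,E,H,C

step 0: bank5 None->10 [EMPTY]
step 1: bank4 11->10 [CONFLICT]
step 2: bank4 10->9 [CONFLICT]
step 3: bank1 9->9 [HIT]
step 4: bank7 0->13 [CONFLICT]
step 5: bank3 11->9 [CONFLICT]
step 6: bank1 9->9 [HIT]
step 7: bank4 9->9 [HIT]
step 8: bank1 9->9 [HIT]
step 9: bank1 9->9 [HIT]
step 10: bank2 None->10 [EMPTY]
step 11: bank3 9->9 [HIT]
step 12: bank7 13->7 [CONFLICT]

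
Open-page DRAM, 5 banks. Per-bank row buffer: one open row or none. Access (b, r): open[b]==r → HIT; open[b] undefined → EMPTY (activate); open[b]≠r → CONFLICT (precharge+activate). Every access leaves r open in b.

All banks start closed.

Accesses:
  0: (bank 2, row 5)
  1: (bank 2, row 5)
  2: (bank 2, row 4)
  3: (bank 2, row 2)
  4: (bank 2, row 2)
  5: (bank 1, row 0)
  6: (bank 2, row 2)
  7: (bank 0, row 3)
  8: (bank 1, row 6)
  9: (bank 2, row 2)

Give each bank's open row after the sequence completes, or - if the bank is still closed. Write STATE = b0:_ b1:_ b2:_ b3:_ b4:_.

0: bank 2 row 5 — prev None → EMPTY
1: bank 2 row 5 — prev 5 → HIT
2: bank 2 row 4 — prev 5 → CONFLICT
3: bank 2 row 2 — prev 4 → CONFLICT
4: bank 2 row 2 — prev 2 → HIT
5: bank 1 row 0 — prev None → EMPTY
6: bank 2 row 2 — prev 2 → HIT
7: bank 0 row 3 — prev None → EMPTY
8: bank 1 row 6 — prev 0 → CONFLICT
9: bank 2 row 2 — prev 2 → HIT

STATE = b0:3 b1:6 b2:2 b3:- b4:-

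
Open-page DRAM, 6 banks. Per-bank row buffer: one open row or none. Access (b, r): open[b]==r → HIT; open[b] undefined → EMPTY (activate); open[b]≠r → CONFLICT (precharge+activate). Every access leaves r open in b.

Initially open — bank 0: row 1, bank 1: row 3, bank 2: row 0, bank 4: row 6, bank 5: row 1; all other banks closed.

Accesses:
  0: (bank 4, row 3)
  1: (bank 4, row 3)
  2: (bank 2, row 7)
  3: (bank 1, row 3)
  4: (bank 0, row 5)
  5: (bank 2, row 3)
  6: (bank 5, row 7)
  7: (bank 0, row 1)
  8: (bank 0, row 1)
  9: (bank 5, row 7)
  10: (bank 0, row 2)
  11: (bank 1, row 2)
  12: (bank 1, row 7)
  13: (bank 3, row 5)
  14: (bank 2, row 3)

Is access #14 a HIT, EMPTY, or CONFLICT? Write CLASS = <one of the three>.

  [0] b4 r3: had r6 ⇒ C
  [1] b4 r3: had r3 ⇒ H
  [2] b2 r7: had r0 ⇒ C
  [3] b1 r3: had r3 ⇒ H
  [4] b0 r5: had r1 ⇒ C
  [5] b2 r3: had r7 ⇒ C
  [6] b5 r7: had r1 ⇒ C
  [7] b0 r1: had r5 ⇒ C
  [8] b0 r1: had r1 ⇒ H
  [9] b5 r7: had r7 ⇒ H
  [10] b0 r2: had r1 ⇒ C
  [11] b1 r2: had r3 ⇒ C
  [12] b1 r7: had r2 ⇒ C
  [13] b3 r5: no row ⇒ E
  [14] b2 r3: had r3 ⇒ H

CLASS = HIT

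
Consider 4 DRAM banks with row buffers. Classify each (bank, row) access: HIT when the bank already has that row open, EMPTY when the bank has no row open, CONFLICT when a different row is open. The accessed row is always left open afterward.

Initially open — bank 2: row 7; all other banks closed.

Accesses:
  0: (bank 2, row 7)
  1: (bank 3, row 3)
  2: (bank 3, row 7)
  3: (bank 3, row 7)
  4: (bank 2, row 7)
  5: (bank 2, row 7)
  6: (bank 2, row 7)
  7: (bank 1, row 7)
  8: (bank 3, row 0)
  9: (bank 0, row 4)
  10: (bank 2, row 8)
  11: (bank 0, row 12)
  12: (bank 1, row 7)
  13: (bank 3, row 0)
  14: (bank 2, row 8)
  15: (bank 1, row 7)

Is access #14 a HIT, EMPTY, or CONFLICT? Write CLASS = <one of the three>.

CLASS = HIT

0: bank 2 row 7 — prev 7 → HIT
1: bank 3 row 3 — prev None → EMPTY
2: bank 3 row 7 — prev 3 → CONFLICT
3: bank 3 row 7 — prev 7 → HIT
4: bank 2 row 7 — prev 7 → HIT
5: bank 2 row 7 — prev 7 → HIT
6: bank 2 row 7 — prev 7 → HIT
7: bank 1 row 7 — prev None → EMPTY
8: bank 3 row 0 — prev 7 → CONFLICT
9: bank 0 row 4 — prev None → EMPTY
10: bank 2 row 8 — prev 7 → CONFLICT
11: bank 0 row 12 — prev 4 → CONFLICT
12: bank 1 row 7 — prev 7 → HIT
13: bank 3 row 0 — prev 0 → HIT
14: bank 2 row 8 — prev 8 → HIT
15: bank 1 row 7 — prev 7 → HIT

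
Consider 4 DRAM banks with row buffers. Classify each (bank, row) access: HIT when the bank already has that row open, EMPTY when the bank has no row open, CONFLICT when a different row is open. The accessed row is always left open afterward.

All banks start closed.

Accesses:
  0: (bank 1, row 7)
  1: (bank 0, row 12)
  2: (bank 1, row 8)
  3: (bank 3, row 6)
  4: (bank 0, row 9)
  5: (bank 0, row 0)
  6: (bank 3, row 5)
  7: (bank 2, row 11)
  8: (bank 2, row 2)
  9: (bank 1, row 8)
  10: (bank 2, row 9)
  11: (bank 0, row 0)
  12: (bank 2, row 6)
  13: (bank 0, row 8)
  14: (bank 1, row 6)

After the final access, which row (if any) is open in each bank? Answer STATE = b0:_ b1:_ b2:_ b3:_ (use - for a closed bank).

0: bank 1 row 7 — prev None → EMPTY
1: bank 0 row 12 — prev None → EMPTY
2: bank 1 row 8 — prev 7 → CONFLICT
3: bank 3 row 6 — prev None → EMPTY
4: bank 0 row 9 — prev 12 → CONFLICT
5: bank 0 row 0 — prev 9 → CONFLICT
6: bank 3 row 5 — prev 6 → CONFLICT
7: bank 2 row 11 — prev None → EMPTY
8: bank 2 row 2 — prev 11 → CONFLICT
9: bank 1 row 8 — prev 8 → HIT
10: bank 2 row 9 — prev 2 → CONFLICT
11: bank 0 row 0 — prev 0 → HIT
12: bank 2 row 6 — prev 9 → CONFLICT
13: bank 0 row 8 — prev 0 → CONFLICT
14: bank 1 row 6 — prev 8 → CONFLICT

STATE = b0:8 b1:6 b2:6 b3:5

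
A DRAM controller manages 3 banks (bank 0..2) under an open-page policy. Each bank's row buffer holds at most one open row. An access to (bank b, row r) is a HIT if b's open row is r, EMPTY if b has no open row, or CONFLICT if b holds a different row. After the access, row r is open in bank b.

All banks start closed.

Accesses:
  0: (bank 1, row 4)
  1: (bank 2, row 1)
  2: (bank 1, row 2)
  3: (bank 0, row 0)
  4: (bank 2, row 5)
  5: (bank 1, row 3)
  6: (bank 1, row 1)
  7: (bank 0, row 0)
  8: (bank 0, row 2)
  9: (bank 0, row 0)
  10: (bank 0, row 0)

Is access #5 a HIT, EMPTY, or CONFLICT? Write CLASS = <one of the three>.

CLASS = CONFLICT

step 0: bank1 None->4 [EMPTY]
step 1: bank2 None->1 [EMPTY]
step 2: bank1 4->2 [CONFLICT]
step 3: bank0 None->0 [EMPTY]
step 4: bank2 1->5 [CONFLICT]
step 5: bank1 2->3 [CONFLICT]
step 6: bank1 3->1 [CONFLICT]
step 7: bank0 0->0 [HIT]
step 8: bank0 0->2 [CONFLICT]
step 9: bank0 2->0 [CONFLICT]
step 10: bank0 0->0 [HIT]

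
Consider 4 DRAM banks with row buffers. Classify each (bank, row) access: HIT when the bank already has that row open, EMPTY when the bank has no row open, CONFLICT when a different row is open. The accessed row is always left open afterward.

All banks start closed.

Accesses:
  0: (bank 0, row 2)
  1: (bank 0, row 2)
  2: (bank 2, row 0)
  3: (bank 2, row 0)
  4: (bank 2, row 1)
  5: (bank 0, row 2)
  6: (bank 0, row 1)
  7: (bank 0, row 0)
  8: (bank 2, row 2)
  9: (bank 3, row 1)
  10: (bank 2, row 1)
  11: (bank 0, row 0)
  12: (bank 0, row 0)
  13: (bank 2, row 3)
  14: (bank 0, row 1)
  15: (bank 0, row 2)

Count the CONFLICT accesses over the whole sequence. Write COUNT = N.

COUNT = 8

#0 (0,2) E
#1 (0,2) H  (was 2)
#2 (2,0) E
#3 (2,0) H  (was 0)
#4 (2,1) C  (was 0)
#5 (0,2) H  (was 2)
#6 (0,1) C  (was 2)
#7 (0,0) C  (was 1)
#8 (2,2) C  (was 1)
#9 (3,1) E
#10 (2,1) C  (was 2)
#11 (0,0) H  (was 0)
#12 (0,0) H  (was 0)
#13 (2,3) C  (was 1)
#14 (0,1) C  (was 0)
#15 (0,2) C  (was 1)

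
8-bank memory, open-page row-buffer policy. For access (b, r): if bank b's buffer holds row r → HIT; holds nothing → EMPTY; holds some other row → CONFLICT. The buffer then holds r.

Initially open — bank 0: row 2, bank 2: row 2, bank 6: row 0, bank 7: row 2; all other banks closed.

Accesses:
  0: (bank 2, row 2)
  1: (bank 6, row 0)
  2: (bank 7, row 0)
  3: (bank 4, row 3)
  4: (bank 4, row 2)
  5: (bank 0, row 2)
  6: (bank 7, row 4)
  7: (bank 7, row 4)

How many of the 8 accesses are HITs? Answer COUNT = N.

step 0: bank2 2->2 [HIT]
step 1: bank6 0->0 [HIT]
step 2: bank7 2->0 [CONFLICT]
step 3: bank4 None->3 [EMPTY]
step 4: bank4 3->2 [CONFLICT]
step 5: bank0 2->2 [HIT]
step 6: bank7 0->4 [CONFLICT]
step 7: bank7 4->4 [HIT]

COUNT = 4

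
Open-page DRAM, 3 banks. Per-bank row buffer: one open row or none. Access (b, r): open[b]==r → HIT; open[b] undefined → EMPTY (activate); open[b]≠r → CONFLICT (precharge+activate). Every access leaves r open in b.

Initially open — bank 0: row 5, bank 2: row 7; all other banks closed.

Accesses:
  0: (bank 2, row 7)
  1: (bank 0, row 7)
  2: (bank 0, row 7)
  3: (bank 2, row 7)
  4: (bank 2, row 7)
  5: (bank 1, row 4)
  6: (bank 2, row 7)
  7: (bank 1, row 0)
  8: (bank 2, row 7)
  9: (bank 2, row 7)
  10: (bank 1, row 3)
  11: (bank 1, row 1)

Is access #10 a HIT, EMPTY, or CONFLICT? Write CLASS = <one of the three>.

step 0: bank2 7->7 [HIT]
step 1: bank0 5->7 [CONFLICT]
step 2: bank0 7->7 [HIT]
step 3: bank2 7->7 [HIT]
step 4: bank2 7->7 [HIT]
step 5: bank1 None->4 [EMPTY]
step 6: bank2 7->7 [HIT]
step 7: bank1 4->0 [CONFLICT]
step 8: bank2 7->7 [HIT]
step 9: bank2 7->7 [HIT]
step 10: bank1 0->3 [CONFLICT]
step 11: bank1 3->1 [CONFLICT]

CLASS = CONFLICT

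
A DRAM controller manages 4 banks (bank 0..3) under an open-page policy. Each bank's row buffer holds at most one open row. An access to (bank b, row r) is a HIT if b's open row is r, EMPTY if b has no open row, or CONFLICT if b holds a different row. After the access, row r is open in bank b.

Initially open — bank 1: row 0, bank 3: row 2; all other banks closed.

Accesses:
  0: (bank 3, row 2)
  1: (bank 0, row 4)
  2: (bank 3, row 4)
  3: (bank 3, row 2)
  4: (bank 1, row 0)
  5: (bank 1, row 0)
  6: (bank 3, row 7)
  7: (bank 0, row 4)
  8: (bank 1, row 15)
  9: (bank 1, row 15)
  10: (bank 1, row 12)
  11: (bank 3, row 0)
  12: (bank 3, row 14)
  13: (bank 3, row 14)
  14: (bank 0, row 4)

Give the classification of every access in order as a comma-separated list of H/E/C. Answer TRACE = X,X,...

0: bank 3 row 2 — prev 2 → HIT
1: bank 0 row 4 — prev None → EMPTY
2: bank 3 row 4 — prev 2 → CONFLICT
3: bank 3 row 2 — prev 4 → CONFLICT
4: bank 1 row 0 — prev 0 → HIT
5: bank 1 row 0 — prev 0 → HIT
6: bank 3 row 7 — prev 2 → CONFLICT
7: bank 0 row 4 — prev 4 → HIT
8: bank 1 row 15 — prev 0 → CONFLICT
9: bank 1 row 15 — prev 15 → HIT
10: bank 1 row 12 — prev 15 → CONFLICT
11: bank 3 row 0 — prev 7 → CONFLICT
12: bank 3 row 14 — prev 0 → CONFLICT
13: bank 3 row 14 — prev 14 → HIT
14: bank 0 row 4 — prev 4 → HIT

TRACE = H,E,C,C,H,H,C,H,C,H,C,C,C,H,H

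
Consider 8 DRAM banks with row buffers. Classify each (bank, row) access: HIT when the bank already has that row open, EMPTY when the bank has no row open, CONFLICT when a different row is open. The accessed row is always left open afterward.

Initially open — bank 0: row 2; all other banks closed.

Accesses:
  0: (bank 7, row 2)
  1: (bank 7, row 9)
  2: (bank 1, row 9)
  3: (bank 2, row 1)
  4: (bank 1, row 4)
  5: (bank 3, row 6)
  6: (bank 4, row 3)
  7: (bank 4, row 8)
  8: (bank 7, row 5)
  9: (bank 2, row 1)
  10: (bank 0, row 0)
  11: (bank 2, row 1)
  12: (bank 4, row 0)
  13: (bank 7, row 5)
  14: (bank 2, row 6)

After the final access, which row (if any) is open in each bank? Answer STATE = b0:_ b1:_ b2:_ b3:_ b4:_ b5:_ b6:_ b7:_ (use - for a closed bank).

#0 (7,2) E
#1 (7,9) C  (was 2)
#2 (1,9) E
#3 (2,1) E
#4 (1,4) C  (was 9)
#5 (3,6) E
#6 (4,3) E
#7 (4,8) C  (was 3)
#8 (7,5) C  (was 9)
#9 (2,1) H  (was 1)
#10 (0,0) C  (was 2)
#11 (2,1) H  (was 1)
#12 (4,0) C  (was 8)
#13 (7,5) H  (was 5)
#14 (2,6) C  (was 1)

STATE = b0:0 b1:4 b2:6 b3:6 b4:0 b5:- b6:- b7:5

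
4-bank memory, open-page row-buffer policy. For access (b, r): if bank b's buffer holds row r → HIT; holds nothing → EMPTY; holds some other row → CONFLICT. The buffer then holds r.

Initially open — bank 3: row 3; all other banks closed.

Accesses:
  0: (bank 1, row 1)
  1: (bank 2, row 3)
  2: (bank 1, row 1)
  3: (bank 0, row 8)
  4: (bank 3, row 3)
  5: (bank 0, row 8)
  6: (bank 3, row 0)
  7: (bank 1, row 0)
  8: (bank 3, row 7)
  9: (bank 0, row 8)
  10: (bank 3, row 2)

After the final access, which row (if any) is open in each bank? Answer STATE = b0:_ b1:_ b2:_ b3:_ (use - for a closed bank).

step 0: bank1 None->1 [EMPTY]
step 1: bank2 None->3 [EMPTY]
step 2: bank1 1->1 [HIT]
step 3: bank0 None->8 [EMPTY]
step 4: bank3 3->3 [HIT]
step 5: bank0 8->8 [HIT]
step 6: bank3 3->0 [CONFLICT]
step 7: bank1 1->0 [CONFLICT]
step 8: bank3 0->7 [CONFLICT]
step 9: bank0 8->8 [HIT]
step 10: bank3 7->2 [CONFLICT]

STATE = b0:8 b1:0 b2:3 b3:2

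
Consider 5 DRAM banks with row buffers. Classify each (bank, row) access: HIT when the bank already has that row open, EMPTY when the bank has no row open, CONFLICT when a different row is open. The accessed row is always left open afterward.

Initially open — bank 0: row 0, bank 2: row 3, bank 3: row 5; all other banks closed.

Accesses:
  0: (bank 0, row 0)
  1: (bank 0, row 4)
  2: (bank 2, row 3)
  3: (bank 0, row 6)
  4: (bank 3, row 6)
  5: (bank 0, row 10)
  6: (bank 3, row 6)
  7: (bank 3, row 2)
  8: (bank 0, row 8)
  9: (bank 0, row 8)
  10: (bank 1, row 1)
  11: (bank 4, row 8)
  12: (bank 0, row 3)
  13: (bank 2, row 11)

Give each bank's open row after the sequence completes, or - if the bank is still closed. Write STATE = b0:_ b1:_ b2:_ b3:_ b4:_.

0: bank 0 row 0 — prev 0 → HIT
1: bank 0 row 4 — prev 0 → CONFLICT
2: bank 2 row 3 — prev 3 → HIT
3: bank 0 row 6 — prev 4 → CONFLICT
4: bank 3 row 6 — prev 5 → CONFLICT
5: bank 0 row 10 — prev 6 → CONFLICT
6: bank 3 row 6 — prev 6 → HIT
7: bank 3 row 2 — prev 6 → CONFLICT
8: bank 0 row 8 — prev 10 → CONFLICT
9: bank 0 row 8 — prev 8 → HIT
10: bank 1 row 1 — prev None → EMPTY
11: bank 4 row 8 — prev None → EMPTY
12: bank 0 row 3 — prev 8 → CONFLICT
13: bank 2 row 11 — prev 3 → CONFLICT

STATE = b0:3 b1:1 b2:11 b3:2 b4:8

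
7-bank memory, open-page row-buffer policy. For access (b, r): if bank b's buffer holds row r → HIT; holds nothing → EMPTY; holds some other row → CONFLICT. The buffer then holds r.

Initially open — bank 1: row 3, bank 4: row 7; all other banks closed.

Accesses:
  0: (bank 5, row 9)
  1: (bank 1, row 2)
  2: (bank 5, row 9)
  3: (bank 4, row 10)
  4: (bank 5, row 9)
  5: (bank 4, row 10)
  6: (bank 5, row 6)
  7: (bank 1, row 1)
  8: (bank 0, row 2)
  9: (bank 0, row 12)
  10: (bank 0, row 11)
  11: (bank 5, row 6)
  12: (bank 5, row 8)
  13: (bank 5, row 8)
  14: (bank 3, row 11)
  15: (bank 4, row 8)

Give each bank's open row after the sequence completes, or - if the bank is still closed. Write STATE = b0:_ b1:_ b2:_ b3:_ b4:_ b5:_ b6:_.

STATE = b0:11 b1:1 b2:- b3:11 b4:8 b5:8 b6:-

0: bank 5 row 9 — prev None → EMPTY
1: bank 1 row 2 — prev 3 → CONFLICT
2: bank 5 row 9 — prev 9 → HIT
3: bank 4 row 10 — prev 7 → CONFLICT
4: bank 5 row 9 — prev 9 → HIT
5: bank 4 row 10 — prev 10 → HIT
6: bank 5 row 6 — prev 9 → CONFLICT
7: bank 1 row 1 — prev 2 → CONFLICT
8: bank 0 row 2 — prev None → EMPTY
9: bank 0 row 12 — prev 2 → CONFLICT
10: bank 0 row 11 — prev 12 → CONFLICT
11: bank 5 row 6 — prev 6 → HIT
12: bank 5 row 8 — prev 6 → CONFLICT
13: bank 5 row 8 — prev 8 → HIT
14: bank 3 row 11 — prev None → EMPTY
15: bank 4 row 8 — prev 10 → CONFLICT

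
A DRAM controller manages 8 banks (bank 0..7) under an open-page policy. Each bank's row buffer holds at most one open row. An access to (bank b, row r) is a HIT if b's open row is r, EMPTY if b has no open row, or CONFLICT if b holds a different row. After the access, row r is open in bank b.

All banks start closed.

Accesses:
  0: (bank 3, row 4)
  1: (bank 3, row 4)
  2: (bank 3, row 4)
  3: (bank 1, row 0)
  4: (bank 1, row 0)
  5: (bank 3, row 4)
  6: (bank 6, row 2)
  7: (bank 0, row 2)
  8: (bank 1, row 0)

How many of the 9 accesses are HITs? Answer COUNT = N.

COUNT = 5

  [0] b3 r4: no row ⇒ E
  [1] b3 r4: had r4 ⇒ H
  [2] b3 r4: had r4 ⇒ H
  [3] b1 r0: no row ⇒ E
  [4] b1 r0: had r0 ⇒ H
  [5] b3 r4: had r4 ⇒ H
  [6] b6 r2: no row ⇒ E
  [7] b0 r2: no row ⇒ E
  [8] b1 r0: had r0 ⇒ H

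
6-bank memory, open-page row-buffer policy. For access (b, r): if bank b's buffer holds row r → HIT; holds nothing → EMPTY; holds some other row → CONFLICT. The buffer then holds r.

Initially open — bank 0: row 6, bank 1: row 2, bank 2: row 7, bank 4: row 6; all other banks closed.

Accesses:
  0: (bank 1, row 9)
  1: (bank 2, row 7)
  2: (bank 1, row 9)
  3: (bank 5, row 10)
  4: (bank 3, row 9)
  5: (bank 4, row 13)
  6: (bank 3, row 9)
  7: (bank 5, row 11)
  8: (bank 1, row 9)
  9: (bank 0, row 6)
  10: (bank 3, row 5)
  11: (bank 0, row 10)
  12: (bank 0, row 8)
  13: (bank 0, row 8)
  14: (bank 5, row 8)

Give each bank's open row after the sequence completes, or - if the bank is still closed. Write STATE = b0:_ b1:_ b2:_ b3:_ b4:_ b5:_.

0: bank 1 row 9 — prev 2 → CONFLICT
1: bank 2 row 7 — prev 7 → HIT
2: bank 1 row 9 — prev 9 → HIT
3: bank 5 row 10 — prev None → EMPTY
4: bank 3 row 9 — prev None → EMPTY
5: bank 4 row 13 — prev 6 → CONFLICT
6: bank 3 row 9 — prev 9 → HIT
7: bank 5 row 11 — prev 10 → CONFLICT
8: bank 1 row 9 — prev 9 → HIT
9: bank 0 row 6 — prev 6 → HIT
10: bank 3 row 5 — prev 9 → CONFLICT
11: bank 0 row 10 — prev 6 → CONFLICT
12: bank 0 row 8 — prev 10 → CONFLICT
13: bank 0 row 8 — prev 8 → HIT
14: bank 5 row 8 — prev 11 → CONFLICT

STATE = b0:8 b1:9 b2:7 b3:5 b4:13 b5:8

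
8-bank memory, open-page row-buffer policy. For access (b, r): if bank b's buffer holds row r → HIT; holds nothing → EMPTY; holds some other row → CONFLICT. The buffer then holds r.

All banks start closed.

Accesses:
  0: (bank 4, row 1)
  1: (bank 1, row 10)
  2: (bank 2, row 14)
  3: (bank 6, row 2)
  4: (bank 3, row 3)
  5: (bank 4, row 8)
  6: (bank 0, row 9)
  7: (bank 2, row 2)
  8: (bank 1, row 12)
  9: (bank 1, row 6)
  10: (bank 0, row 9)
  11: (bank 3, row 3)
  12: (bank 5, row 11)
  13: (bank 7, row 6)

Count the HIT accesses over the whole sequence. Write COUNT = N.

COUNT = 2

  [0] b4 r1: no row ⇒ E
  [1] b1 r10: no row ⇒ E
  [2] b2 r14: no row ⇒ E
  [3] b6 r2: no row ⇒ E
  [4] b3 r3: no row ⇒ E
  [5] b4 r8: had r1 ⇒ C
  [6] b0 r9: no row ⇒ E
  [7] b2 r2: had r14 ⇒ C
  [8] b1 r12: had r10 ⇒ C
  [9] b1 r6: had r12 ⇒ C
  [10] b0 r9: had r9 ⇒ H
  [11] b3 r3: had r3 ⇒ H
  [12] b5 r11: no row ⇒ E
  [13] b7 r6: no row ⇒ E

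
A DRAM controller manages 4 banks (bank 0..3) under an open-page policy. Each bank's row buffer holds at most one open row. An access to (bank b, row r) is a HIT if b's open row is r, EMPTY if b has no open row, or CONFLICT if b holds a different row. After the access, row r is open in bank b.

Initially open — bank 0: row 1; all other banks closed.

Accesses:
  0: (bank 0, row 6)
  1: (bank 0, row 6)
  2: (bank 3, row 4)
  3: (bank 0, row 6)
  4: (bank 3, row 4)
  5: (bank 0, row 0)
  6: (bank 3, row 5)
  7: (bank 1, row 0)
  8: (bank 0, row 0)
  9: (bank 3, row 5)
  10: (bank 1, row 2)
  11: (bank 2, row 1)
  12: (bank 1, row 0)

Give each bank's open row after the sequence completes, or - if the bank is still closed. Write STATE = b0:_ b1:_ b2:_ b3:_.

STATE = b0:0 b1:0 b2:1 b3:5

  [0] b0 r6: had r1 ⇒ C
  [1] b0 r6: had r6 ⇒ H
  [2] b3 r4: no row ⇒ E
  [3] b0 r6: had r6 ⇒ H
  [4] b3 r4: had r4 ⇒ H
  [5] b0 r0: had r6 ⇒ C
  [6] b3 r5: had r4 ⇒ C
  [7] b1 r0: no row ⇒ E
  [8] b0 r0: had r0 ⇒ H
  [9] b3 r5: had r5 ⇒ H
  [10] b1 r2: had r0 ⇒ C
  [11] b2 r1: no row ⇒ E
  [12] b1 r0: had r2 ⇒ C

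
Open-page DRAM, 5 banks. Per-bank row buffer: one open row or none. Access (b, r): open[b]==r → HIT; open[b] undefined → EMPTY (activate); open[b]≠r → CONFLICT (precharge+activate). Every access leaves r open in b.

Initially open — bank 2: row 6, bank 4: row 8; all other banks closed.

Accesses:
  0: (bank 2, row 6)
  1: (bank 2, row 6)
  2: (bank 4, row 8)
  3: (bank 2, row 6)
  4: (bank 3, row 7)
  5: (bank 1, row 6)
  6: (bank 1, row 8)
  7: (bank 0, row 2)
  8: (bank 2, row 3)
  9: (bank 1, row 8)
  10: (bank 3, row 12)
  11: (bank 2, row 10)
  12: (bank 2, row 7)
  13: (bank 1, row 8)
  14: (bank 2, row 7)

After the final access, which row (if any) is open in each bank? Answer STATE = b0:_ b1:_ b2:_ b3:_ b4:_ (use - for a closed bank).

  [0] b2 r6: had r6 ⇒ H
  [1] b2 r6: had r6 ⇒ H
  [2] b4 r8: had r8 ⇒ H
  [3] b2 r6: had r6 ⇒ H
  [4] b3 r7: no row ⇒ E
  [5] b1 r6: no row ⇒ E
  [6] b1 r8: had r6 ⇒ C
  [7] b0 r2: no row ⇒ E
  [8] b2 r3: had r6 ⇒ C
  [9] b1 r8: had r8 ⇒ H
  [10] b3 r12: had r7 ⇒ C
  [11] b2 r10: had r3 ⇒ C
  [12] b2 r7: had r10 ⇒ C
  [13] b1 r8: had r8 ⇒ H
  [14] b2 r7: had r7 ⇒ H

STATE = b0:2 b1:8 b2:7 b3:12 b4:8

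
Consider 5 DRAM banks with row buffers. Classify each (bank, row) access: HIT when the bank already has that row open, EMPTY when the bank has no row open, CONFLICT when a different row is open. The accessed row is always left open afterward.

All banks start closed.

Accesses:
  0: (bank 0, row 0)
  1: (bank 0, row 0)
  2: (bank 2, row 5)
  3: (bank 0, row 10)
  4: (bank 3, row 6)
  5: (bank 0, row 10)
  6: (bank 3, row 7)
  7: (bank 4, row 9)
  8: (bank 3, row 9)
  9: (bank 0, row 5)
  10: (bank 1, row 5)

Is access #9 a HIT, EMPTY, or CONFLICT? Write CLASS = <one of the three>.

#0 (0,0) E
#1 (0,0) H  (was 0)
#2 (2,5) E
#3 (0,10) C  (was 0)
#4 (3,6) E
#5 (0,10) H  (was 10)
#6 (3,7) C  (was 6)
#7 (4,9) E
#8 (3,9) C  (was 7)
#9 (0,5) C  (was 10)
#10 (1,5) E

CLASS = CONFLICT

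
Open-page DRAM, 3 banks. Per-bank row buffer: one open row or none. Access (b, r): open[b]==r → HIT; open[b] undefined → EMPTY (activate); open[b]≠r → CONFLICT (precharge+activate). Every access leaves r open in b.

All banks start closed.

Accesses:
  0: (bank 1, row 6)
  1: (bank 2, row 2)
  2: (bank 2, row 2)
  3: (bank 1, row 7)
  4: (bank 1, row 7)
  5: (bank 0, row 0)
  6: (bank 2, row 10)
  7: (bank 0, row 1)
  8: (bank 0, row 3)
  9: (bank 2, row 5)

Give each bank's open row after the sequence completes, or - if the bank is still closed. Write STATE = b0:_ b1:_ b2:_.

#0 (1,6) E
#1 (2,2) E
#2 (2,2) H  (was 2)
#3 (1,7) C  (was 6)
#4 (1,7) H  (was 7)
#5 (0,0) E
#6 (2,10) C  (was 2)
#7 (0,1) C  (was 0)
#8 (0,3) C  (was 1)
#9 (2,5) C  (was 10)

STATE = b0:3 b1:7 b2:5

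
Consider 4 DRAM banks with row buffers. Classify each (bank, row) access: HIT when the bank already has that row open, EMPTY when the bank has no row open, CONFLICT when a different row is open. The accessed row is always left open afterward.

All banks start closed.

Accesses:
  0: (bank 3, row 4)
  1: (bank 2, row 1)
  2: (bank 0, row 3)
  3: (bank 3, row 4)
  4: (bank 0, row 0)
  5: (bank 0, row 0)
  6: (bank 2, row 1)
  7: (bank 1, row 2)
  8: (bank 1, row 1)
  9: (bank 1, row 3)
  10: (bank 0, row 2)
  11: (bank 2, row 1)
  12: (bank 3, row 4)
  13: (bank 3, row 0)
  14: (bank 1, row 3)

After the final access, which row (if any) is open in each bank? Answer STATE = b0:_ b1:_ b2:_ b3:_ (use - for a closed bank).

step 0: bank3 None->4 [EMPTY]
step 1: bank2 None->1 [EMPTY]
step 2: bank0 None->3 [EMPTY]
step 3: bank3 4->4 [HIT]
step 4: bank0 3->0 [CONFLICT]
step 5: bank0 0->0 [HIT]
step 6: bank2 1->1 [HIT]
step 7: bank1 None->2 [EMPTY]
step 8: bank1 2->1 [CONFLICT]
step 9: bank1 1->3 [CONFLICT]
step 10: bank0 0->2 [CONFLICT]
step 11: bank2 1->1 [HIT]
step 12: bank3 4->4 [HIT]
step 13: bank3 4->0 [CONFLICT]
step 14: bank1 3->3 [HIT]

STATE = b0:2 b1:3 b2:1 b3:0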